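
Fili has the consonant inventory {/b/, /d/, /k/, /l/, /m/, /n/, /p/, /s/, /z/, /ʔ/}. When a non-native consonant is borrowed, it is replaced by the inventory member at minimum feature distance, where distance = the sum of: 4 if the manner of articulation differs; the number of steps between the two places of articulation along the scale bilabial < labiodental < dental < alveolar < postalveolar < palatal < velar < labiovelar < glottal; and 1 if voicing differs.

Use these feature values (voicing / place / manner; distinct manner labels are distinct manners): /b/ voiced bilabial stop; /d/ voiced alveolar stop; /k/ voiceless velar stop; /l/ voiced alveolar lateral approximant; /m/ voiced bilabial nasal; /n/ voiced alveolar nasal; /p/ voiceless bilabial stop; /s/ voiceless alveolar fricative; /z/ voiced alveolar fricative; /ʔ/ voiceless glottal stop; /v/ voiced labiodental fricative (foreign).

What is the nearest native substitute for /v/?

z

/z/ is closest: same manner (fricative), place distance 2 (labiodental→alveolar), same voicing; total 2. Next closest is /s/ at distance 3.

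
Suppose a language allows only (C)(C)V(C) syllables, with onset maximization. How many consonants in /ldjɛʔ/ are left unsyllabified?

1

The consonants /l/ cannot be parsed into a legal (C)(C)V(C) syllable (at most one coda consonant is licensed; onsets may contain at most 2 consonants).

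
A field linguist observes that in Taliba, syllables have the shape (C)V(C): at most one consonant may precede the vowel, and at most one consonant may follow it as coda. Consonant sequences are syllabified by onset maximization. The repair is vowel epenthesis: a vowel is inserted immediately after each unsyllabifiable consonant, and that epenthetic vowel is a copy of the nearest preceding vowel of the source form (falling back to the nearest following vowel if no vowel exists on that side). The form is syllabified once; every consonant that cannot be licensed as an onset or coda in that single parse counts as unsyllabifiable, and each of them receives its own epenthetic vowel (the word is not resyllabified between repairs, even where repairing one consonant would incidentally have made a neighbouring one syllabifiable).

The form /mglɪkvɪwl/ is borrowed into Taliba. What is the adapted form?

mɪgɪlɪkvɪwlɪ

Under (C)V(C), the unsyllabifiable consonants are /m/, /g/, /l/ (at most one coda consonant is licensed; onsets are limited to one consonant).
Inserting the epenthetic vowel yields /m/ → /mɪ/, /g/ → /gɪ/, /l/ → /lɪ/.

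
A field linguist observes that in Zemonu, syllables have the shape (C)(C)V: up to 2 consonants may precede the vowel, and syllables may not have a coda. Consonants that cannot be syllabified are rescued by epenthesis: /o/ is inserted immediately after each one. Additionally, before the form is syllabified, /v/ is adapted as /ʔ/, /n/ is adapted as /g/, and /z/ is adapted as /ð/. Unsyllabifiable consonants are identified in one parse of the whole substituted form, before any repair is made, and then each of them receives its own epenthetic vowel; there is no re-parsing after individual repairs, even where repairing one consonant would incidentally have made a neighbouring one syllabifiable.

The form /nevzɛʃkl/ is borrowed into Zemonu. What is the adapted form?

Substitution: /n/ → /g/, /v/ → /ʔ/, /z/ → /ð/, giving /geʔðɛʃkl/.
The consonants /ʃ/, /k/, /l/ cannot be parsed into a legal (C)(C)V syllable (no codas are permitted; onsets may contain at most 2 consonants).
Each unlicensed consonant becomes the onset of a new syllable: /ʃ/ → /ʃo/, /k/ → /ko/, /l/ → /lo/.

geʔðɛʃokolo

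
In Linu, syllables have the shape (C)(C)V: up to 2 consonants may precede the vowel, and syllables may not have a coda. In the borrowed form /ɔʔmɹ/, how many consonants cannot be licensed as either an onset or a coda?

3

The consonants /ʔ/, /m/, /ɹ/ cannot be parsed into a legal (C)(C)V syllable (no codas are permitted; onsets may contain at most 2 consonants).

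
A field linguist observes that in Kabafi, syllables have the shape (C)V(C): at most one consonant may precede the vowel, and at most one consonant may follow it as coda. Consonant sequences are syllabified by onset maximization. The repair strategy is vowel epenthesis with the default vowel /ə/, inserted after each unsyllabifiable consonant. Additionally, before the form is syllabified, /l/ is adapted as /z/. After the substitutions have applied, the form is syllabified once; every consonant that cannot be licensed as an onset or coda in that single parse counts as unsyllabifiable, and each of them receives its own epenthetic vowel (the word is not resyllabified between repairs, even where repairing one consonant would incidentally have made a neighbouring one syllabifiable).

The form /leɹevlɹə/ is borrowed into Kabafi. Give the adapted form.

Substitution: /l/ → /z/, giving /zeɹevzɹə/.
Syllabifying with onset maximization leaves /z/ stranded (at most one coda consonant is licensed; onsets are limited to one consonant).
Inserting the epenthetic vowel yields /z/ → /zə/.

zeɹevzəɹə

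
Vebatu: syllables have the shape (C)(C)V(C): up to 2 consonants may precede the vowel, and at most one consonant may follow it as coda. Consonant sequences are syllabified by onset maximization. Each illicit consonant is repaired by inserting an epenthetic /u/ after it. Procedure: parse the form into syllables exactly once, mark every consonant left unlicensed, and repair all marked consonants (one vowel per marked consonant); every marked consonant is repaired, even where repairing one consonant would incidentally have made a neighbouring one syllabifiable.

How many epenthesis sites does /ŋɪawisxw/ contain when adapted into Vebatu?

The unsyllabifiable consonants are /x/, /w/; each receives one epenthetic vowel.

2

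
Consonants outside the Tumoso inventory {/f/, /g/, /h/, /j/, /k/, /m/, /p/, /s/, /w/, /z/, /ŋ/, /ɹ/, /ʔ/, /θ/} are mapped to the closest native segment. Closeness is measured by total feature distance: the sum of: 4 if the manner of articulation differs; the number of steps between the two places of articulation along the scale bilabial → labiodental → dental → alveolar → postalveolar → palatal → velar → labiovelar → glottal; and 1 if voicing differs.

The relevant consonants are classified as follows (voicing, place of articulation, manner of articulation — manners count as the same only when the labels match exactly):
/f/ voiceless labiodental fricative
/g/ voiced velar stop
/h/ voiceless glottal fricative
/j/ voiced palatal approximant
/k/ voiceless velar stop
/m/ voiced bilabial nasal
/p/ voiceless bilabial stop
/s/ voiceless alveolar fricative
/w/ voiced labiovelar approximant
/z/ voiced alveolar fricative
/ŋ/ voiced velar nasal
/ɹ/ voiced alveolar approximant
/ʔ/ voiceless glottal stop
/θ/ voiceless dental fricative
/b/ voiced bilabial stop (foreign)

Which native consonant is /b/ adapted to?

/p/ is closest: same manner (stop), place distance 0 (bilabial→bilabial), voicing differs (+1); total 1. Next closest is /m/ at distance 4.

p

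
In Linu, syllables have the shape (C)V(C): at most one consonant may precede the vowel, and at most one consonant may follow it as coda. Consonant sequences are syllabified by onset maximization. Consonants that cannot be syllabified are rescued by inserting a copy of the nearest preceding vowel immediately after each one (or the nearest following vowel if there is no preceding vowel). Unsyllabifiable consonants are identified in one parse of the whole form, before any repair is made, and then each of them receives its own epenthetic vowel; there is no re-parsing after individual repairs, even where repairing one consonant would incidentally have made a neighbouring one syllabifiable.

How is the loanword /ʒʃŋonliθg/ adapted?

ʒoʃoŋonliθgi

Syllabifying with onset maximization leaves /ʒ/, /ʃ/, /g/ stranded (at most one coda consonant is licensed; onsets are limited to one consonant).
Inserting the epenthetic vowel yields /ʒ/ → /ʒo/, /ʃ/ → /ʃo/, /g/ → /gi/.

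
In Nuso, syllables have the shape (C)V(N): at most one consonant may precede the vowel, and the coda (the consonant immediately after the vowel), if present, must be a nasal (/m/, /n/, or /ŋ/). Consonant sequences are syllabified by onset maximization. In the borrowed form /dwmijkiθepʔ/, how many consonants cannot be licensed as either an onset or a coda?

5

The consonants /d/, /w/, /j/, /p/, /ʔ/ cannot be parsed into a legal (C)V(N) syllable (only a nasal (/m/, /n/, or /ŋ/) is licensed in coda position; onsets are limited to one consonant).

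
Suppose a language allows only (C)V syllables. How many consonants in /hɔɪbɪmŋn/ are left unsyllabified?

3

Under (C)V, the unsyllabifiable consonants are /m/, /ŋ/, /n/ (no codas are permitted; onsets are limited to one consonant).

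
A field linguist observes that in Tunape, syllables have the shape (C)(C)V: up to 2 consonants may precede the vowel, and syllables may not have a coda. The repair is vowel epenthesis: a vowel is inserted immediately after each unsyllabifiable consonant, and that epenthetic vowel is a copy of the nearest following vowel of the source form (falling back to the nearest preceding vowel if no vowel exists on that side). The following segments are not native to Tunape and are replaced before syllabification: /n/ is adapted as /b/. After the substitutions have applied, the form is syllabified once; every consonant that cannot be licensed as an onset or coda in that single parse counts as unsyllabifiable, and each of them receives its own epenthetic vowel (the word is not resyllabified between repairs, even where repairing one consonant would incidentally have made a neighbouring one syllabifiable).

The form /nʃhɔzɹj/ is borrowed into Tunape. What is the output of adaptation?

Substitution: /n/ → /b/, giving /bʃhɔzɹj/.
Syllabifying with onset maximization leaves /b/, /z/, /ɹ/, /j/ stranded (no codas are permitted; onsets may contain at most 2 consonants).
Epenthesis after each stranded consonant: /b/ → /bɔ/, /z/ → /zɔ/, /ɹ/ → /ɹɔ/, /j/ → /jɔ/.

bɔʃhɔzɔɹɔjɔ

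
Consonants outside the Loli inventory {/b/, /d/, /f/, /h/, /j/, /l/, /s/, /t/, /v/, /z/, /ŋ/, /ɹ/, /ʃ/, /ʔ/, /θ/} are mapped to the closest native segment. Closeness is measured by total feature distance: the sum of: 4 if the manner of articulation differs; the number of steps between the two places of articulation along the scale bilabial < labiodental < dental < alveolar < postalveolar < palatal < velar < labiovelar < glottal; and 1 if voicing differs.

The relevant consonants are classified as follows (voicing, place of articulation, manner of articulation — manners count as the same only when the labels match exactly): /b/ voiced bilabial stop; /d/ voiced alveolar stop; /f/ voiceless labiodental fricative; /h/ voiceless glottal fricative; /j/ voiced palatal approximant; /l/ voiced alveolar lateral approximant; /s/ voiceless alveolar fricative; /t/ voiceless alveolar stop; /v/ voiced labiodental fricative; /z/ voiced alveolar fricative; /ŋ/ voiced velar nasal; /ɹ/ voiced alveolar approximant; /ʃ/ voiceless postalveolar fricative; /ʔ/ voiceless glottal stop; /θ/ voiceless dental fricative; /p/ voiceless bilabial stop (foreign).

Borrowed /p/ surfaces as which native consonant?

/b/ is closest: same manner (stop), place distance 0 (bilabial→bilabial), voicing differs (+1); total 1. Next closest is /t/ at distance 3.

b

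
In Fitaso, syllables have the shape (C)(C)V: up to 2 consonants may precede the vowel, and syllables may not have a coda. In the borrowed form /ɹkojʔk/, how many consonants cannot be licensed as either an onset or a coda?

Syllabifying with onset maximization leaves /j/, /ʔ/, /k/ stranded (no codas are permitted; onsets may contain at most 2 consonants).

3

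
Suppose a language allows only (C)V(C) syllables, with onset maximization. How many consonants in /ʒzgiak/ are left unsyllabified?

Syllabifying with onset maximization leaves /ʒ/, /z/ stranded (at most one coda consonant is licensed; onsets are limited to one consonant).

2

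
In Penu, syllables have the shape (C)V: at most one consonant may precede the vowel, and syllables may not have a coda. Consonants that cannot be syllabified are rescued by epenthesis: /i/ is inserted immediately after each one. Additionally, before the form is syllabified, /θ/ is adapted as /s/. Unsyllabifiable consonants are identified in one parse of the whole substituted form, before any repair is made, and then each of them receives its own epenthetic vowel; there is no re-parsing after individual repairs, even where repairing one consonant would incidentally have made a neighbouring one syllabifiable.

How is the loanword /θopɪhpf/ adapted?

sopɪhipifi

Substitution: /θ/ → /s/, giving /sopɪhpf/.
The consonants /h/, /p/, /f/ cannot be parsed into a legal (C)V syllable (no codas are permitted; onsets are limited to one consonant).
Each unlicensed consonant becomes the onset of a new syllable: /h/ → /hi/, /p/ → /pi/, /f/ → /fi/.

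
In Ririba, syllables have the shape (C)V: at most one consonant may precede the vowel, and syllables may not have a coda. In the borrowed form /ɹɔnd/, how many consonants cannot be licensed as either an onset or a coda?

Syllabifying with onset maximization leaves /n/, /d/ stranded (no codas are permitted; onsets are limited to one consonant).

2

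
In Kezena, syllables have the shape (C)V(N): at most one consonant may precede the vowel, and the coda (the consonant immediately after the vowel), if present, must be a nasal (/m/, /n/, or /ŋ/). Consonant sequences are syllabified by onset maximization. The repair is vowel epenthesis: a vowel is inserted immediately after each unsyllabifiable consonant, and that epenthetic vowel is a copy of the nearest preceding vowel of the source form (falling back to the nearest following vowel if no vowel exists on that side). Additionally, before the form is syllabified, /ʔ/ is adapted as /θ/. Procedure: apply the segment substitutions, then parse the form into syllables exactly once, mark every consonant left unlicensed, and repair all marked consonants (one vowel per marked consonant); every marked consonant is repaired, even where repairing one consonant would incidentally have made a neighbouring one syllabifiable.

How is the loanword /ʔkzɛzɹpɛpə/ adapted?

θɛkɛzɛzɛɹɛpɛpə

Substitution: /ʔ/ → /θ/, giving /θkzɛzɹpɛpə/.
The consonants /θ/, /k/, /z/, /ɹ/ cannot be parsed into a legal (C)V(N) syllable (only a nasal (/m/, /n/, or /ŋ/) is licensed in coda position; onsets are limited to one consonant).
Epenthesis after each stranded consonant: /θ/ → /θɛ/, /k/ → /kɛ/, /z/ → /zɛ/, /ɹ/ → /ɹɛ/.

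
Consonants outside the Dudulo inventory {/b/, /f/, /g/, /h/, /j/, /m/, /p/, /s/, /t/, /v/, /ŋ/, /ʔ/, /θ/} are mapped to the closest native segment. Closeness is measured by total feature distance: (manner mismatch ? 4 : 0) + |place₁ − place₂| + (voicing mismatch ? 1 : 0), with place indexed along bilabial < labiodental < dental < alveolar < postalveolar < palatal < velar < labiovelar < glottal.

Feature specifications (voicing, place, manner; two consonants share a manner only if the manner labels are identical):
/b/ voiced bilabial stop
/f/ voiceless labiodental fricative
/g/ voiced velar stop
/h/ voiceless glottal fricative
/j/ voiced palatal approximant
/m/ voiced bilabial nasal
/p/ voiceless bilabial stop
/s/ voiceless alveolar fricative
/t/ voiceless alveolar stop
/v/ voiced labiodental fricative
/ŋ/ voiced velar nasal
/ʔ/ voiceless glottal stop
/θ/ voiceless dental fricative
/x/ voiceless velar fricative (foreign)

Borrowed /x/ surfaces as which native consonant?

/h/ is closest: same manner (fricative), place distance 2 (velar→glottal), same voicing; total 2. Next closest is /s/ at distance 3.

h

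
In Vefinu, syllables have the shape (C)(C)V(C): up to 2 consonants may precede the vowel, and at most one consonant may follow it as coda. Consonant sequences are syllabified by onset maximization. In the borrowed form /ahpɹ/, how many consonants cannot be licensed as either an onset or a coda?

Syllabifying with onset maximization leaves /p/, /ɹ/ stranded (at most one coda consonant is licensed; onsets may contain at most 2 consonants).

2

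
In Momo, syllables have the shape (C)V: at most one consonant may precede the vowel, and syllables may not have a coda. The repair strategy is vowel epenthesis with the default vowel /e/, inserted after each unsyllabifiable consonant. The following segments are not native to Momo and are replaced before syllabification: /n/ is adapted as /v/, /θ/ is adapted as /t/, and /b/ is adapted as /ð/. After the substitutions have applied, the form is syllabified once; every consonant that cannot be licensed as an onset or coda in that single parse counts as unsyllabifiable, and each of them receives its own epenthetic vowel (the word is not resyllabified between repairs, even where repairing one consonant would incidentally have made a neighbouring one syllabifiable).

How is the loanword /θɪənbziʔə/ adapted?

Substitution: /θ/ → /t/, /n/ → /v/, /b/ → /ð/, giving /tɪəvðziʔə/.
The consonants /v/, /ð/ cannot be parsed into a legal (C)V syllable (no codas are permitted; onsets are limited to one consonant).
Each unlicensed consonant becomes the onset of a new syllable: /v/ → /ve/, /ð/ → /ðe/.

tɪəveðeziʔə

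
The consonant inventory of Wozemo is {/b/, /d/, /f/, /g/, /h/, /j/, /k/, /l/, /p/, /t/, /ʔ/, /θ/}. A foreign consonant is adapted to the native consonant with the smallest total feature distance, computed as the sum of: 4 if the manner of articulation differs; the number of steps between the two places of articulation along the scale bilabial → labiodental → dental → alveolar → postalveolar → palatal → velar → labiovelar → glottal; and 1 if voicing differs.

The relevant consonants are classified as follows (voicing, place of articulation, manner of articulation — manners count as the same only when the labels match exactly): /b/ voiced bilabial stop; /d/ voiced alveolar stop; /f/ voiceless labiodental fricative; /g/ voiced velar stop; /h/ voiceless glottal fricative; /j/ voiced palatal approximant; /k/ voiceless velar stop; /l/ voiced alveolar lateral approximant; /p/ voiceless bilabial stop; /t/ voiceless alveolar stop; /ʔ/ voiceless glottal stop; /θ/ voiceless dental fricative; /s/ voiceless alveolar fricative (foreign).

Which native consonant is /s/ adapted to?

/θ/ is closest: same manner (fricative), place distance 1 (alveolar→dental), same voicing; total 1. Next closest is /f/ at distance 2.

θ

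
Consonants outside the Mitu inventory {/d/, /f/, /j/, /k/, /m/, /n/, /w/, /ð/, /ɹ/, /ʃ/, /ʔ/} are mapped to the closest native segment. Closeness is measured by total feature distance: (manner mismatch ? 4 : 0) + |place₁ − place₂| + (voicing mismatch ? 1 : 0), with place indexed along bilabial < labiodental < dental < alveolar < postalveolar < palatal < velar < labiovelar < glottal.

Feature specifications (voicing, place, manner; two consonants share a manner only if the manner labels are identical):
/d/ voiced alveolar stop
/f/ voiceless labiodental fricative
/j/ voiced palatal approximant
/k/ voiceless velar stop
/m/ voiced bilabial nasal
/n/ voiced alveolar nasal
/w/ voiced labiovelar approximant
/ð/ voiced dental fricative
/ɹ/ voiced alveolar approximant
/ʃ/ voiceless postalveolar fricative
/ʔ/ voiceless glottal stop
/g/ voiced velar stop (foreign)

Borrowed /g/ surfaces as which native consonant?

/k/ is closest: same manner (stop), place distance 0 (velar→velar), voicing differs (+1); total 1. Next closest is /d/ at distance 3.

k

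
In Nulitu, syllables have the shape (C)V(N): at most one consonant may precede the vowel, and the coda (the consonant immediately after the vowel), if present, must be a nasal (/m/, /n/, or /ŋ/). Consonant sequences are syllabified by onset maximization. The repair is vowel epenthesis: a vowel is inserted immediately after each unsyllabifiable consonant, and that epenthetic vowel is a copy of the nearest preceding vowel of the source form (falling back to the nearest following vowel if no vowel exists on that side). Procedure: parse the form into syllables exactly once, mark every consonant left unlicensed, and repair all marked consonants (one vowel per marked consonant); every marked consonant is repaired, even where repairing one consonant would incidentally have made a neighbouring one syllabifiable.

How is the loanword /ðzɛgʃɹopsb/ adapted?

The consonants /ð/, /g/, /ʃ/, /p/, /s/, /b/ cannot be parsed into a legal (C)V(N) syllable (only a nasal (/m/, /n/, or /ŋ/) is licensed in coda position; onsets are limited to one consonant).
Epenthesis after each stranded consonant: /ð/ → /ðɛ/, /g/ → /gɛ/, /ʃ/ → /ʃɛ/, /p/ → /po/, /s/ → /so/, /b/ → /bo/.

ðɛzɛgɛʃɛɹoposobo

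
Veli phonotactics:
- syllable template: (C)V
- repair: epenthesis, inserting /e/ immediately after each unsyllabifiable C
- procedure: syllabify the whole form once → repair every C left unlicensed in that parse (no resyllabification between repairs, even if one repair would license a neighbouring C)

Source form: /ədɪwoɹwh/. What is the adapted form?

Syllabifying with onset maximization leaves /ɹ/, /w/, /h/ stranded (no codas are permitted; onsets are limited to one consonant).
Epenthesis after each stranded consonant: /ɹ/ → /ɹe/, /w/ → /we/, /h/ → /he/.

ədɪwoɹewehe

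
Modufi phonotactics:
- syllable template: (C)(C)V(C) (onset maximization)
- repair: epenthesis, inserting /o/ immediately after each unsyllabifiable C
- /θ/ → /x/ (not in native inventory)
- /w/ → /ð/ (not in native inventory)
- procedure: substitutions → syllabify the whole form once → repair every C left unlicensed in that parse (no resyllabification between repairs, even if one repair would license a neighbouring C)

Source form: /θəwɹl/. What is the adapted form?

Substitution: /θ/ → /x/, /w/ → /ð/, giving /xəðɹl/.
Under (C)(C)V(C), the unsyllabifiable consonants are /ɹ/, /l/ (at most one coda consonant is licensed; onsets may contain at most 2 consonants).
Inserting the epenthetic vowel yields /ɹ/ → /ɹo/, /l/ → /lo/.

xəðɹolo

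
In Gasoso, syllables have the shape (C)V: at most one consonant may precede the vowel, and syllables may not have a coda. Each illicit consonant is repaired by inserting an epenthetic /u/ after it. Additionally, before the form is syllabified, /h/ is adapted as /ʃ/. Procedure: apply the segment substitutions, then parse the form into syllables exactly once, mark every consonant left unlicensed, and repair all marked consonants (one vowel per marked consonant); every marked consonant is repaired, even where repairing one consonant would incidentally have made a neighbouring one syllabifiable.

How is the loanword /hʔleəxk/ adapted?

ʃuʔuleəxuku

Substitution: /h/ → /ʃ/, giving /ʃʔleəxk/.
Under (C)V, the unsyllabifiable consonants are /ʃ/, /ʔ/, /x/, /k/ (no codas are permitted; onsets are limited to one consonant).
Epenthesis after each stranded consonant: /ʃ/ → /ʃu/, /ʔ/ → /ʔu/, /x/ → /xu/, /k/ → /ku/.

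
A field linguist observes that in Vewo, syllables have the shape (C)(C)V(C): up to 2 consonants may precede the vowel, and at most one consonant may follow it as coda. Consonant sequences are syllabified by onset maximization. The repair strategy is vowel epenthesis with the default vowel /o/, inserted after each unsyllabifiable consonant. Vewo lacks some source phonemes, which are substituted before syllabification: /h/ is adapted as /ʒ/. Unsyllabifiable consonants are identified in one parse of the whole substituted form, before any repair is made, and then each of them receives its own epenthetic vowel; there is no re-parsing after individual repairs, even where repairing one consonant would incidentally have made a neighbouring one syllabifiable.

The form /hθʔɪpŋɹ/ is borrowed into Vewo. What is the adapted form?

ʒoθʔɪpŋoɹo

Substitution: /h/ → /ʒ/, giving /ʒθʔɪpŋɹ/.
Syllabifying with onset maximization leaves /ʒ/, /ŋ/, /ɹ/ stranded (at most one coda consonant is licensed; onsets may contain at most 2 consonants).
Each unlicensed consonant becomes the onset of a new syllable: /ʒ/ → /ʒo/, /ŋ/ → /ŋo/, /ɹ/ → /ɹo/.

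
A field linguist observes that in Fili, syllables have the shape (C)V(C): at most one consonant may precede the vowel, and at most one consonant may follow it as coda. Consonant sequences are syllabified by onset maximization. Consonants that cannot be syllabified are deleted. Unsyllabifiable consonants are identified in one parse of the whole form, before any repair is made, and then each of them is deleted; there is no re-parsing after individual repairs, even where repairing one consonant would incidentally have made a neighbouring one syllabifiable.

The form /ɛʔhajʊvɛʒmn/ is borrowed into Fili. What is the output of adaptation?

ɛʔhajʊvɛʒ

The consonants /m/, /n/ cannot be parsed into a legal (C)V(C) syllable (at most one coda consonant is licensed; onsets are limited to one consonant).
Deleting the stranded consonants removes /m/, /n/.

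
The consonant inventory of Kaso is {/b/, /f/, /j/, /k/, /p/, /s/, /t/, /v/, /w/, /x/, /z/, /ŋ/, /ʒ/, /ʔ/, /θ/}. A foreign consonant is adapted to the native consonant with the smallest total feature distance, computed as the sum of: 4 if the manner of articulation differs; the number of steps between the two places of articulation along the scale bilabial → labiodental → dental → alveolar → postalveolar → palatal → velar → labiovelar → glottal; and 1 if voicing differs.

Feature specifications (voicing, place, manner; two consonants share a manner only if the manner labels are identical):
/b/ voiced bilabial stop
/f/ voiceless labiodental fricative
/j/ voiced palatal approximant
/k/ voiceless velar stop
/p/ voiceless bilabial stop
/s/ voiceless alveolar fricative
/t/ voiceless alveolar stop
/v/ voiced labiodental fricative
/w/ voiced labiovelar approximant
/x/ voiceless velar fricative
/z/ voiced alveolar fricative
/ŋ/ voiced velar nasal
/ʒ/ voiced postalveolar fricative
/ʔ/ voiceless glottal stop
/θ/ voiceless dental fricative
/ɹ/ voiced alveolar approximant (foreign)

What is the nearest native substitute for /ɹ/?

j

/j/ is closest: same manner (approximant), place distance 2 (alveolar→palatal), same voicing; total 2. Next closest is /w/ at distance 4.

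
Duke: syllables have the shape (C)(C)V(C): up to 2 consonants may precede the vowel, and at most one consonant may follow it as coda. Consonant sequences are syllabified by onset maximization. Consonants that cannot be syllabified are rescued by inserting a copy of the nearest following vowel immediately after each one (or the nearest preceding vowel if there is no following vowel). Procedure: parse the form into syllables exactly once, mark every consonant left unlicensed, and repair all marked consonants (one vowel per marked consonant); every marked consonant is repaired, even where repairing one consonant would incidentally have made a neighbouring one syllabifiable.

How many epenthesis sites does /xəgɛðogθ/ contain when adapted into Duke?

1

The unsyllabifiable consonants are /θ/; each receives one epenthetic vowel.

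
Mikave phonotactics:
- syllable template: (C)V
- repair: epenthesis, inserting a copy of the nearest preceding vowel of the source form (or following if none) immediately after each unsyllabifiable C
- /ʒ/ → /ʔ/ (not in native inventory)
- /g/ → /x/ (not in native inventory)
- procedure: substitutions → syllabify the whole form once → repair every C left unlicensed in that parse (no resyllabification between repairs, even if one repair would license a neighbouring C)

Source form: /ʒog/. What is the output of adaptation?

ʔoxo

Substitution: /ʒ/ → /ʔ/, /g/ → /x/, giving /ʔox/.
The consonants /x/ cannot be parsed into a legal (C)V syllable (no codas are permitted; onsets are limited to one consonant).
Inserting the epenthetic vowel yields /x/ → /xo/.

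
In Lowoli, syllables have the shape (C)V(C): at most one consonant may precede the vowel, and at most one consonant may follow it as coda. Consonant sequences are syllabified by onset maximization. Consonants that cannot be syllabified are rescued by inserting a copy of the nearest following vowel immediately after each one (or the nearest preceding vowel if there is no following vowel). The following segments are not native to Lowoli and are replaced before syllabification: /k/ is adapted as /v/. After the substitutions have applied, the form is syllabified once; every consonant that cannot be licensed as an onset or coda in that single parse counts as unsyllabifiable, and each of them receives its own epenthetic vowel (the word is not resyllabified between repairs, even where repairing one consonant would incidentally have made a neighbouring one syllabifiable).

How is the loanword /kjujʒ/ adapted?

Substitution: /k/ → /v/, giving /vjujʒ/.
Syllabifying with onset maximization leaves /v/, /ʒ/ stranded (at most one coda consonant is licensed; onsets are limited to one consonant).
Epenthesis after each stranded consonant: /v/ → /vu/, /ʒ/ → /ʒu/.

vujujʒu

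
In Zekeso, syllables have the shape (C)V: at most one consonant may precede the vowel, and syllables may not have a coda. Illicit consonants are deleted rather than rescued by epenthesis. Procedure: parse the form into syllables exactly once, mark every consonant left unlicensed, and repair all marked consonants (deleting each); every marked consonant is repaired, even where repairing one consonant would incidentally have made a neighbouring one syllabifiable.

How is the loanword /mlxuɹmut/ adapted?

Syllabifying with onset maximization leaves /m/, /l/, /ɹ/, /t/ stranded (no codas are permitted; onsets are limited to one consonant).
Each unlicensed consonant is deleted: /m/, /l/, /ɹ/, /t/.

xumu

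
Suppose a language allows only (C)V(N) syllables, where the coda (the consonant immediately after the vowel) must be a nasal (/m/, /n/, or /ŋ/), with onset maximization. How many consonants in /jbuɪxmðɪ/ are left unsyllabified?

3

Syllabifying with onset maximization leaves /j/, /x/, /m/ stranded (only a nasal (/m/, /n/, or /ŋ/) is licensed in coda position; onsets are limited to one consonant).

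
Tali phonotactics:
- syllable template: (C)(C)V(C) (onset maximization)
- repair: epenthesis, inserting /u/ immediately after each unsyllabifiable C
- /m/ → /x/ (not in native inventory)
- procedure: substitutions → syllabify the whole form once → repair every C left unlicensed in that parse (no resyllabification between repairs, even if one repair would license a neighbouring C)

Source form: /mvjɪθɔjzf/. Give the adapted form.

Substitution: /m/ → /x/, giving /xvjɪθɔjzf/.
Syllabifying with onset maximization leaves /x/, /z/, /f/ stranded (at most one coda consonant is licensed; onsets may contain at most 2 consonants).
Each unlicensed consonant becomes the onset of a new syllable: /x/ → /xu/, /z/ → /zu/, /f/ → /fu/.

xuvjɪθɔjzufu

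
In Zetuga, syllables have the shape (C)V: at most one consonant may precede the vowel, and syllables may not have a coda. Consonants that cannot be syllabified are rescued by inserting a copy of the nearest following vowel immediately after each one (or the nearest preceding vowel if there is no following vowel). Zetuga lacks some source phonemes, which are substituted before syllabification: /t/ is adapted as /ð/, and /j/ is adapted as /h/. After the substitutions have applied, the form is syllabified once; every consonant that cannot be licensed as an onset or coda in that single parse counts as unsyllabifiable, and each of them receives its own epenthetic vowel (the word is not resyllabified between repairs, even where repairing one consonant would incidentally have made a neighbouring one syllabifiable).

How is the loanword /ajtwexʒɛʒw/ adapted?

aheðewexɛʒɛʒɛwɛ

Substitution: /j/ → /h/, /t/ → /ð/, giving /ahðwexʒɛʒw/.
The consonants /h/, /ð/, /x/, /ʒ/, /w/ cannot be parsed into a legal (C)V syllable (no codas are permitted; onsets are limited to one consonant).
Inserting the epenthetic vowel yields /h/ → /he/, /ð/ → /ðe/, /x/ → /xɛ/, /ʒ/ → /ʒɛ/, /w/ → /wɛ/.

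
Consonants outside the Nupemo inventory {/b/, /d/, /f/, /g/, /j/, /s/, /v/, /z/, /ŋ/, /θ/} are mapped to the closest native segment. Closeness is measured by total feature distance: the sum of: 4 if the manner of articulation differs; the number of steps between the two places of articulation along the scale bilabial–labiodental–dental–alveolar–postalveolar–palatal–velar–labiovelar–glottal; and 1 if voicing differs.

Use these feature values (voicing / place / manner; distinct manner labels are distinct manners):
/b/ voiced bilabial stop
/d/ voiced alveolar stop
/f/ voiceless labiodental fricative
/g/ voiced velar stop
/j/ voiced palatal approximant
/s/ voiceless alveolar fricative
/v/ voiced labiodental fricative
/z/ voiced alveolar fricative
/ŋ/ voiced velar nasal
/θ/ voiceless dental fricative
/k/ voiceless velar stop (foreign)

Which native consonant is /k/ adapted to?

/g/ is closest: same manner (stop), place distance 0 (velar→velar), voicing differs (+1); total 1. Next closest is /d/ at distance 4.

g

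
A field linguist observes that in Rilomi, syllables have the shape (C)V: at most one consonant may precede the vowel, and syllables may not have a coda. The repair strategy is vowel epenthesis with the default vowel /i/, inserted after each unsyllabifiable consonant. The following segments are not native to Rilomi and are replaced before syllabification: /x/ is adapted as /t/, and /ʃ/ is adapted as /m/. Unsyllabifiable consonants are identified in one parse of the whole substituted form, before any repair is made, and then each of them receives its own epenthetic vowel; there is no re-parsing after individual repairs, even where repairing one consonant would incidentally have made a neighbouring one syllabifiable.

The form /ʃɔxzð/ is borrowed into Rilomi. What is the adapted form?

mɔtiziði

Substitution: /ʃ/ → /m/, /x/ → /t/, giving /mɔtzð/.
The consonants /t/, /z/, /ð/ cannot be parsed into a legal (C)V syllable (no codas are permitted; onsets are limited to one consonant).
Each unlicensed consonant becomes the onset of a new syllable: /t/ → /ti/, /z/ → /zi/, /ð/ → /ði/.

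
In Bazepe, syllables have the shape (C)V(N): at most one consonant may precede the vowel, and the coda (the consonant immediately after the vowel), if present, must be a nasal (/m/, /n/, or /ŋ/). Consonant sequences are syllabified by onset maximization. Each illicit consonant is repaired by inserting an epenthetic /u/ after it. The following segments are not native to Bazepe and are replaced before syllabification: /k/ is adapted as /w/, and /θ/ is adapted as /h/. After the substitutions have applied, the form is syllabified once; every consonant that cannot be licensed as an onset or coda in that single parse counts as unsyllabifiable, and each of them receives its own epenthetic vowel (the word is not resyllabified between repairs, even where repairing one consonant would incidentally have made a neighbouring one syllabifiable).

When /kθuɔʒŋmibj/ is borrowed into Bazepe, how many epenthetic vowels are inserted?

After substitution the input is /whuɔʒŋmibj/.
The unsyllabifiable consonants are /w/, /ʒ/, /ŋ/, /b/, /j/; each receives one epenthetic vowel.

5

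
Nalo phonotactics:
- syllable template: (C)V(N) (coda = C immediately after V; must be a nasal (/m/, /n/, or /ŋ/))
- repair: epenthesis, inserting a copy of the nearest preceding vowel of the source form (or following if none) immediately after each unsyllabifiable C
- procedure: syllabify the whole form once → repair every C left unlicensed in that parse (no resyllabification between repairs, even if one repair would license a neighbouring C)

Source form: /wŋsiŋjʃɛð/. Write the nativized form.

wiŋisiŋjiʃɛðɛ

Under (C)V(N), the unsyllabifiable consonants are /w/, /ŋ/, /j/, /ð/ (only a nasal (/m/, /n/, or /ŋ/) is licensed in coda position; onsets are limited to one consonant).
Each unlicensed consonant becomes the onset of a new syllable: /w/ → /wi/, /ŋ/ → /ŋi/, /j/ → /ji/, /ð/ → /ðɛ/.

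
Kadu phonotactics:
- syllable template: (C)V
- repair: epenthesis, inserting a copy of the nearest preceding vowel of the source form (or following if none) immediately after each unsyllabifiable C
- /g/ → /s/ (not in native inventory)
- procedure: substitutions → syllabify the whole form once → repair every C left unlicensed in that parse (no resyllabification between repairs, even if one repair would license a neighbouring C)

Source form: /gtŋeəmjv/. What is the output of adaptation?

seteŋeəməjəvə

Substitution: /g/ → /s/, giving /stŋeəmjv/.
Syllabifying with onset maximization leaves /s/, /t/, /m/, /j/, /v/ stranded (no codas are permitted; onsets are limited to one consonant).
Each unlicensed consonant becomes the onset of a new syllable: /s/ → /se/, /t/ → /te/, /m/ → /mə/, /j/ → /jə/, /v/ → /və/.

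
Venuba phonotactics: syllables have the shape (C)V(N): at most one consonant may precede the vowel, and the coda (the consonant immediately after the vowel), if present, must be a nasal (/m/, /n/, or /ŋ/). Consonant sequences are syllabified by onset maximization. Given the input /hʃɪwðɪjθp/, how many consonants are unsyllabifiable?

5

Under (C)V(N), the unsyllabifiable consonants are /h/, /w/, /j/, /θ/, /p/ (only a nasal (/m/, /n/, or /ŋ/) is licensed in coda position; onsets are limited to one consonant).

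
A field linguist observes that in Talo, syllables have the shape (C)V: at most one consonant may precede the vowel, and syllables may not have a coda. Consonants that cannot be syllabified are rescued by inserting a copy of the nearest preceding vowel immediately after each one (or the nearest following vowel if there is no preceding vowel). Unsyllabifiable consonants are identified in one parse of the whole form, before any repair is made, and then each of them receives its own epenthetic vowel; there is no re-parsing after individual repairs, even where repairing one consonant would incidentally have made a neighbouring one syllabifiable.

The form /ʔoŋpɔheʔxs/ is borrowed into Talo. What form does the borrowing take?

Syllabifying with onset maximization leaves /ŋ/, /ʔ/, /x/, /s/ stranded (no codas are permitted; onsets are limited to one consonant).
Inserting the epenthetic vowel yields /ŋ/ → /ŋo/, /ʔ/ → /ʔe/, /x/ → /xe/, /s/ → /se/.

ʔoŋopɔheʔexese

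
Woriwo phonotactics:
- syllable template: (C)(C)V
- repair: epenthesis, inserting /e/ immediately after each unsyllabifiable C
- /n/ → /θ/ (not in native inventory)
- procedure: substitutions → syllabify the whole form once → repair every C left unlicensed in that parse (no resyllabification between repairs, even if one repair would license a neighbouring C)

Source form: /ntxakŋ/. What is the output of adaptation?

θetxakeŋe

Substitution: /n/ → /θ/, giving /θtxakŋ/.
The consonants /θ/, /k/, /ŋ/ cannot be parsed into a legal (C)(C)V syllable (no codas are permitted; onsets may contain at most 2 consonants).
Each unlicensed consonant becomes the onset of a new syllable: /θ/ → /θe/, /k/ → /ke/, /ŋ/ → /ŋe/.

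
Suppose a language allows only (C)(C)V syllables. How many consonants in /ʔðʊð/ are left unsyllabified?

Syllabifying with onset maximization leaves /ð/ stranded (no codas are permitted; onsets may contain at most 2 consonants).

1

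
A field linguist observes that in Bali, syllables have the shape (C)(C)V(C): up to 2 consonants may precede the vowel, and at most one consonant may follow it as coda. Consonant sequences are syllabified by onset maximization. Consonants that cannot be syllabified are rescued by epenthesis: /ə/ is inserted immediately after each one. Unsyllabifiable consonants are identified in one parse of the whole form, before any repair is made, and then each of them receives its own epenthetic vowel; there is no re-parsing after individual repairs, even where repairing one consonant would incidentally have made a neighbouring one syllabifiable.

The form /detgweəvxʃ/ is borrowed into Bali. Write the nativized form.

The consonants /x/, /ʃ/ cannot be parsed into a legal (C)(C)V(C) syllable (at most one coda consonant is licensed; onsets may contain at most 2 consonants).
Inserting the epenthetic vowel yields /x/ → /xə/, /ʃ/ → /ʃə/.

detgweəvxəʃə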